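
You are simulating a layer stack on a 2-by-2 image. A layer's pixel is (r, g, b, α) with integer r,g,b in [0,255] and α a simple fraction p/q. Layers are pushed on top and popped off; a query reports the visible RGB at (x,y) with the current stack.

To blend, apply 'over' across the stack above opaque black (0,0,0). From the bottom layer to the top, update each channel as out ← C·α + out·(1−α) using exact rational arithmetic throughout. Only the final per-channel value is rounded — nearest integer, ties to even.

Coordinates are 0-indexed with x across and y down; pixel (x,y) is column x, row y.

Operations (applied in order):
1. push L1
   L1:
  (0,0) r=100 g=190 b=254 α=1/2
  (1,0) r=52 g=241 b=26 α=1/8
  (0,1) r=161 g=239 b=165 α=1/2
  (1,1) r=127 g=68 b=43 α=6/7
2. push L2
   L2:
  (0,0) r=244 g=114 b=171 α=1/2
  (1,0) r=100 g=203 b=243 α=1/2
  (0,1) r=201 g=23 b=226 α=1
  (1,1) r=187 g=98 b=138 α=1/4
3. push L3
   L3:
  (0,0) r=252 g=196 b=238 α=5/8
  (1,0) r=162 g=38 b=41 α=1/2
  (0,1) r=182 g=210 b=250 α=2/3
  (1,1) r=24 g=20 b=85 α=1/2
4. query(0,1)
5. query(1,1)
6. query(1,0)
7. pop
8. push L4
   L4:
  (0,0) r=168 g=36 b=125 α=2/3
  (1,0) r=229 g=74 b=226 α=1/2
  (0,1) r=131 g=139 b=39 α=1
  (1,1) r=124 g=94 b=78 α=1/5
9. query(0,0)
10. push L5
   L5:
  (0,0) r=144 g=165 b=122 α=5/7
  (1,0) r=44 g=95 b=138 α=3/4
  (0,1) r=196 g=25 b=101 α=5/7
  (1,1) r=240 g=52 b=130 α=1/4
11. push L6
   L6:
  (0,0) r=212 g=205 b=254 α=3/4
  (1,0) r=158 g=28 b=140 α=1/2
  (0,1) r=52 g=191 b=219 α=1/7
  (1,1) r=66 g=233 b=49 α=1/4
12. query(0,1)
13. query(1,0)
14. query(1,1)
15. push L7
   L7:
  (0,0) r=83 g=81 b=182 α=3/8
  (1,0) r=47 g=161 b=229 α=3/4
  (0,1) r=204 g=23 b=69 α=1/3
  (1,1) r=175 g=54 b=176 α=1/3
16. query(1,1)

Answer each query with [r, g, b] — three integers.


(0,1) stack=L1,L2,L3; from [0,0,0]:
+L1 (α=1/2) → [161/2, 239/2, 165/2]
+L2 (α=1) → [201, 23, 226]
+L3 (α=2/3) → [565/3, 443/3, 242]
rounded: [188, 148, 242]

at x=1,y=1 over L1,L2,L3:
L1 α=6/7: [762/7, 408/7, 258/7]
L2 α=1/4: [3595/28, 955/14, 435/7]
L3 α=1/2: [4267/56, 1235/28, 515/7]
= [76, 44, 74]

(1,0) stack=L1,L2,L3; from [0,0,0]:
after L1 α=1/8: [13/2, 241/8, 13/4]
after L2 α=1/2: [213/4, 1865/16, 985/8]
after L3 α=1/2: [861/8, 2473/32, 1313/16]
→ [108, 77, 82]

(0,0) stack=L1,L2,L4; from [0,0,0]:
L1 α=1/2: [50, 95, 127]
L2 α=1/2: [147, 209/2, 149]
L4 α=2/3: [161, 353/6, 133]
→ [161, 59, 133]

(0,1) stack=L1,L2,L4,L5,L6; from [0,0,0]:
+L1 (α=1/2) → [161/2, 239/2, 165/2]
+L2 (α=1) → [201, 23, 226]
+L4 (α=1) → [131, 139, 39]
+L5 (α=5/7) → [1242/7, 403/7, 583/7]
+L6 (α=1/7) → [7816/49, 3755/49, 5031/49]
→ [160, 77, 103]

(1,0) stack=L1,L2,L4,L5,L6; from [0,0,0]:
L1 α=1/8: [13/2, 241/8, 13/4]
L2 α=1/2: [213/4, 1865/16, 985/8]
L4 α=1/2: [1129/8, 3049/32, 2793/16]
L5 α=3/4: [2185/32, 12169/128, 9417/64]
L6 α=1/2: [7241/64, 15753/256, 18377/128]
→ [113, 62, 144]

(1,1) stack=L1,L2,L4,L5,L6; from [0,0,0]:
L1 α=6/7: [762/7, 408/7, 258/7]
L2 α=1/4: [3595/28, 955/14, 435/7]
L4 α=1/5: [4463/35, 2568/35, 2286/35]
L5 α=1/4: [21789/140, 2381/35, 2852/35]
L6 α=1/4: [74607/560, 7649/70, 10271/140]
→ [133, 109, 73]

(1,1) stack=L1,L2,L4,L5,L6,L7; from [0,0,0]:
+L1 (α=6/7) → [762/7, 408/7, 258/7]
+L2 (α=1/4) → [3595/28, 955/14, 435/7]
+L4 (α=1/5) → [4463/35, 2568/35, 2286/35]
+L5 (α=1/4) → [21789/140, 2381/35, 2852/35]
+L6 (α=1/4) → [74607/560, 7649/70, 10271/140]
+L7 (α=1/3) → [123607/840, 9539/105, 22591/210]
→ [147, 91, 108]


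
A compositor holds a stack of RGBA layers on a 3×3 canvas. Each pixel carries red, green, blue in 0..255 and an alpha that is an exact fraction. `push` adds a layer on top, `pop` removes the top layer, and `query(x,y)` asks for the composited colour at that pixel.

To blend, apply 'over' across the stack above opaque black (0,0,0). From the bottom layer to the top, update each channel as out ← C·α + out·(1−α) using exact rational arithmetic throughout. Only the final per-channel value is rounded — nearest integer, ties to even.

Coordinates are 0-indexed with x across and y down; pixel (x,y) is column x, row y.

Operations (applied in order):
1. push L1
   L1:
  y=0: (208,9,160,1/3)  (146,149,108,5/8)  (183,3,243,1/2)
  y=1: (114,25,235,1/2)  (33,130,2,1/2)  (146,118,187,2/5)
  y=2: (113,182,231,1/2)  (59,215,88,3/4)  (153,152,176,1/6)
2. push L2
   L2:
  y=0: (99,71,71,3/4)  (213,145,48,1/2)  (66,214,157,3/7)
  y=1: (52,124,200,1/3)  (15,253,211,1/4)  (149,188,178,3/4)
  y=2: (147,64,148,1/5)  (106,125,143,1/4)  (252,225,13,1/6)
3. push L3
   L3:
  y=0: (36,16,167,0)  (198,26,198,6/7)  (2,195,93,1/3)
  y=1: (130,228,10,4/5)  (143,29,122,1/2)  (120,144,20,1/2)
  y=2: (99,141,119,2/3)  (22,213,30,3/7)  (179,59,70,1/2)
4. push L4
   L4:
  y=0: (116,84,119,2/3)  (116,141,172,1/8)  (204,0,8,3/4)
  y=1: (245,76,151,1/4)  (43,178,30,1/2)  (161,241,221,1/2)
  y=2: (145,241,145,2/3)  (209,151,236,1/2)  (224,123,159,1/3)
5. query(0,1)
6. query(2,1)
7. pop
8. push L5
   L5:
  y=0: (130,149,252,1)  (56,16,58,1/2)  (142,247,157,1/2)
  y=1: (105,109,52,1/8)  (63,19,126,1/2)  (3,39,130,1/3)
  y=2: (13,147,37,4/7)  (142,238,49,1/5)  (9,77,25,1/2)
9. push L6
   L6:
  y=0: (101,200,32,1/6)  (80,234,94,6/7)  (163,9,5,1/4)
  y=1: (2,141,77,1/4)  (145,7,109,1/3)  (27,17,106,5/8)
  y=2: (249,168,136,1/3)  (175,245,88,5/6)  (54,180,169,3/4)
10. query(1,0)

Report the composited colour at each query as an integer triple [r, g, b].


query (0,1) [L1,L2,L3,L4] — begin 0,0,0
+L1 (α=1/2) → [57, 25/2, 235/2]
+L2 (α=1/3) → [166/3, 149/3, 145]
+L3 (α=4/5) → [1726/15, 577/3, 37]
+L4 (α=1/4) → [2951/20, 653/4, 131/2]
→ [148, 163, 66]

(2,1) stack=L1,L2,L3,L4; from [0,0,0]:
after L1 α=2/5: [292/5, 236/5, 374/5]
after L2 α=3/4: [2527/20, 764/5, 761/5]
after L3 α=1/2: [4927/40, 742/5, 861/10]
after L4 α=1/2: [11367/80, 1947/10, 3071/20]
→ [142, 195, 154]

at x=1,y=0 over L1,L2,L3,L5,L6:
L1 α=5/8: [365/4, 745/8, 135/2]
L2 α=1/2: [1217/8, 1905/16, 231/4]
L3 α=6/7: [10721/56, 4401/112, 4983/28]
L5 α=1/2: [13857/112, 6193/224, 6607/56]
L6 α=6/7: [67617/784, 320689/1568, 38191/392]
= [86, 205, 97]


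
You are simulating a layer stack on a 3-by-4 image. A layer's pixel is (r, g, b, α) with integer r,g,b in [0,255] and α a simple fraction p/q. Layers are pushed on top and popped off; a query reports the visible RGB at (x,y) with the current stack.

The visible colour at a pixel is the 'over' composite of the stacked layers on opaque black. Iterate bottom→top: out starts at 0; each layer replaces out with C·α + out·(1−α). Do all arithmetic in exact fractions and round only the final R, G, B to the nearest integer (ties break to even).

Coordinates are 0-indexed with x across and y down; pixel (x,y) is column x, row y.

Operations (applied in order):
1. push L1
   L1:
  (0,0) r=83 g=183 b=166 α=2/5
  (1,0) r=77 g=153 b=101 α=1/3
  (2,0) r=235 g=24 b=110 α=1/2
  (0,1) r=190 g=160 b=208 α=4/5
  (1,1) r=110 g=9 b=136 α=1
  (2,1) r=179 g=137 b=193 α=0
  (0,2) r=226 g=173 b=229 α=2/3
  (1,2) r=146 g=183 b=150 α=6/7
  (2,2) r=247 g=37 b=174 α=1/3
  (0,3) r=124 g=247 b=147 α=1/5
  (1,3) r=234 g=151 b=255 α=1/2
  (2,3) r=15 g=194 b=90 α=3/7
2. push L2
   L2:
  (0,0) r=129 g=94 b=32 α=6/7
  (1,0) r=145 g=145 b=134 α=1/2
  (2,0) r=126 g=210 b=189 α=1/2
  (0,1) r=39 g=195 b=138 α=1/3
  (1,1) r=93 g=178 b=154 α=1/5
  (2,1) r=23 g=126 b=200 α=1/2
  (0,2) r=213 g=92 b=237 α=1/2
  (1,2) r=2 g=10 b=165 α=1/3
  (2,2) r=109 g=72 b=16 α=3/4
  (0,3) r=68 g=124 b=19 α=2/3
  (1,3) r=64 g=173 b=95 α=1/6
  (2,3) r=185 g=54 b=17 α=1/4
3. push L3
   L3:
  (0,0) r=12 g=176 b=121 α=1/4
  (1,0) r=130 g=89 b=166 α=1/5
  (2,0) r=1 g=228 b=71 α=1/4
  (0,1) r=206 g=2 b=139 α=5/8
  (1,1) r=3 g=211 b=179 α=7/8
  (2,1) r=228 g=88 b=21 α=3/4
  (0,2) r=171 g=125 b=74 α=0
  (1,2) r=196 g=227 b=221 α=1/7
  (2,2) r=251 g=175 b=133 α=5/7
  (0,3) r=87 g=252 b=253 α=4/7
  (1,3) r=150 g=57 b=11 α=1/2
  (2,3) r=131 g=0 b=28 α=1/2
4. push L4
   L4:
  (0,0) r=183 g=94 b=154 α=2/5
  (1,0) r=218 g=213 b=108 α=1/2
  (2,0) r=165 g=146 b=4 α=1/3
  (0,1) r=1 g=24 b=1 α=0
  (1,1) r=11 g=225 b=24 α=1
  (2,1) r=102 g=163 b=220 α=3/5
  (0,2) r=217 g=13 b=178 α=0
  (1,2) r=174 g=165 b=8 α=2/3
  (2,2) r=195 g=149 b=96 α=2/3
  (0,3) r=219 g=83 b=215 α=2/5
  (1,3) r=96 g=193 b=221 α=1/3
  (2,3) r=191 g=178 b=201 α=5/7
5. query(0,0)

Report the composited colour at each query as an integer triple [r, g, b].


query (0,0) [L1,L2,L3,L4] — begin 0,0,0
L1 α=2/5: [166/5, 366/5, 332/5]
L2 α=6/7: [4036/35, 3186/35, 1292/35]
L3 α=1/4: [3132/35, 7859/70, 8111/140]
L4 α=2/5: [22206/175, 36737/350, 67453/700]
= [127, 105, 96]


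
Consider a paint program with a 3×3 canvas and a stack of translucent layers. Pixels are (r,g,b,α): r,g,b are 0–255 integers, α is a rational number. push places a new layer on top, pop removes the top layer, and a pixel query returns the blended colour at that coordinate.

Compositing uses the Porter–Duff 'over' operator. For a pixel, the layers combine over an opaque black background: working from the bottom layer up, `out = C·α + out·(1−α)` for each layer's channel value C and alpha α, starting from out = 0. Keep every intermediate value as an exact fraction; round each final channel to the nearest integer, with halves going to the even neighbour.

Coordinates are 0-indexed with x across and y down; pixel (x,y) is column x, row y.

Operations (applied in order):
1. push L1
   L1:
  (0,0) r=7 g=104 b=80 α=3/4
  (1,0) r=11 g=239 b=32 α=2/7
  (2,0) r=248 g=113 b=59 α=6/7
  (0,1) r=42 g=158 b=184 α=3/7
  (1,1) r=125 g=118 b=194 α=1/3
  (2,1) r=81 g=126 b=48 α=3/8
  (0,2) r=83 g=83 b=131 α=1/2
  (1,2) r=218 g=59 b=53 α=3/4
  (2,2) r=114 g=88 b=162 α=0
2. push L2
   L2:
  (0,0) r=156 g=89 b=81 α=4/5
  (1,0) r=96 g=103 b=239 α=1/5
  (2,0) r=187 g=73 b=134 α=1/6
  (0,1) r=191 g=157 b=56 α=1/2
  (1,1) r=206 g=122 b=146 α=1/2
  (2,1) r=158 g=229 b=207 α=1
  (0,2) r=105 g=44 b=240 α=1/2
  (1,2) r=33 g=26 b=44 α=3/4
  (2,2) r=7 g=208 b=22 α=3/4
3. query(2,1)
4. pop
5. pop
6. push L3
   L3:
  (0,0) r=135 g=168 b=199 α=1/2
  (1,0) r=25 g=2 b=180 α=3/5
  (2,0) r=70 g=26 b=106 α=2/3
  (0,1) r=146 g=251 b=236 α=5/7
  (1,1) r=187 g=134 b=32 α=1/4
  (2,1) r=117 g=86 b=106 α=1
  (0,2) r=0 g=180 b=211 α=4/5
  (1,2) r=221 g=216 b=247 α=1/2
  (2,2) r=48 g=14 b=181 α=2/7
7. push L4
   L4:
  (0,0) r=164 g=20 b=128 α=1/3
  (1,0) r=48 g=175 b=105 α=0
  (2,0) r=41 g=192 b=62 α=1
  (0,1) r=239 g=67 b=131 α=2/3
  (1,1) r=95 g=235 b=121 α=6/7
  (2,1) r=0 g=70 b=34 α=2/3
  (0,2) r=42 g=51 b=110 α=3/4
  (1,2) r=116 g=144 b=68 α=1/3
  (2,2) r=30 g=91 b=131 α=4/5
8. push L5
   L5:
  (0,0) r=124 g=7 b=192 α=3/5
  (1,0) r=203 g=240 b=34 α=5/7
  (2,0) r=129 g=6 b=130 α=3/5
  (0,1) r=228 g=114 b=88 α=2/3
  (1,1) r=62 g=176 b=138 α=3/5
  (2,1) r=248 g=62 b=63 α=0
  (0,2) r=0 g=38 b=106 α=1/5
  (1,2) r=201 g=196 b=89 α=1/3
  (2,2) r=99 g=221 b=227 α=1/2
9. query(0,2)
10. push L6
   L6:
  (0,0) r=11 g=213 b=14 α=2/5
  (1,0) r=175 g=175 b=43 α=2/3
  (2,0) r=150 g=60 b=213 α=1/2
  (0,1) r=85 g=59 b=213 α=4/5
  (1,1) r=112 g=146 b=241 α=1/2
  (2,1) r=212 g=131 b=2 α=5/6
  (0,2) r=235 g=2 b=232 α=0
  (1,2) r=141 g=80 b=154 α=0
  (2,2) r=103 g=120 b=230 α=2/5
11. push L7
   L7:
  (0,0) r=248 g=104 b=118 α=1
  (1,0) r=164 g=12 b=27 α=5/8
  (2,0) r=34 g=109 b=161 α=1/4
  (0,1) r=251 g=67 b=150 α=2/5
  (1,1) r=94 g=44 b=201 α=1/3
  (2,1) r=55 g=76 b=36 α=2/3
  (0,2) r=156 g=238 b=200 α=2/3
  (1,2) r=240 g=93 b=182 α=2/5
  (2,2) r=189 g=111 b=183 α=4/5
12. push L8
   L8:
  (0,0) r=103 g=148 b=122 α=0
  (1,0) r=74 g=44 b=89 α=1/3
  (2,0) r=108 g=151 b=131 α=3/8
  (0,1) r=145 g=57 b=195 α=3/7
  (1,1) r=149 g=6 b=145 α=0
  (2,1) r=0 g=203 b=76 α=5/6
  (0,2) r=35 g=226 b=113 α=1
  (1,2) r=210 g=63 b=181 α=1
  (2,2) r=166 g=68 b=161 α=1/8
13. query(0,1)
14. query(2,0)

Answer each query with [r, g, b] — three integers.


query (2,1) [L1,L2] — begin 0,0,0
after L1 α=3/8: [243/8, 189/4, 18]
after L2 α=1: [158, 229, 207]
rounded: [158, 229, 207]

at x=0,y=2 over L3,L4,L5:
+L3 (α=4/5) → [0, 144, 844/5]
+L4 (α=3/4) → [63/2, 297/4, 1247/10]
+L5 (α=1/5) → [126/5, 67, 3024/25]
→ [25, 67, 121]

(0,1) stack=L3,L4,L5,L6,L7,L8; from [0,0,0]:
L3 α=5/7: [730/7, 1255/7, 1180/7]
L4 α=2/3: [4076/21, 731/7, 3014/21]
L5 α=2/3: [13652/63, 2327/21, 6710/63]
L6 α=4/5: [35072/315, 7283/105, 60386/315]
L7 α=2/5: [87782/525, 11973/175, 91886/525]
L8 α=3/7: [579503/3675, 77817/1225, 674669/3675]
rounded: [158, 64, 184]

at x=2,y=0 over L3,L4,L5,L6,L7,L8:
after L3 α=2/3: [140/3, 52/3, 212/3]
after L4 α=1: [41, 192, 62]
after L5 α=3/5: [469/5, 402/5, 514/5]
after L6 α=1/2: [1219/10, 351/5, 1579/10]
after L7 α=1/4: [3997/40, 799/10, 6347/40]
after L8 α=3/8: [6589/64, 1705/16, 9491/64]
→ [103, 107, 148]


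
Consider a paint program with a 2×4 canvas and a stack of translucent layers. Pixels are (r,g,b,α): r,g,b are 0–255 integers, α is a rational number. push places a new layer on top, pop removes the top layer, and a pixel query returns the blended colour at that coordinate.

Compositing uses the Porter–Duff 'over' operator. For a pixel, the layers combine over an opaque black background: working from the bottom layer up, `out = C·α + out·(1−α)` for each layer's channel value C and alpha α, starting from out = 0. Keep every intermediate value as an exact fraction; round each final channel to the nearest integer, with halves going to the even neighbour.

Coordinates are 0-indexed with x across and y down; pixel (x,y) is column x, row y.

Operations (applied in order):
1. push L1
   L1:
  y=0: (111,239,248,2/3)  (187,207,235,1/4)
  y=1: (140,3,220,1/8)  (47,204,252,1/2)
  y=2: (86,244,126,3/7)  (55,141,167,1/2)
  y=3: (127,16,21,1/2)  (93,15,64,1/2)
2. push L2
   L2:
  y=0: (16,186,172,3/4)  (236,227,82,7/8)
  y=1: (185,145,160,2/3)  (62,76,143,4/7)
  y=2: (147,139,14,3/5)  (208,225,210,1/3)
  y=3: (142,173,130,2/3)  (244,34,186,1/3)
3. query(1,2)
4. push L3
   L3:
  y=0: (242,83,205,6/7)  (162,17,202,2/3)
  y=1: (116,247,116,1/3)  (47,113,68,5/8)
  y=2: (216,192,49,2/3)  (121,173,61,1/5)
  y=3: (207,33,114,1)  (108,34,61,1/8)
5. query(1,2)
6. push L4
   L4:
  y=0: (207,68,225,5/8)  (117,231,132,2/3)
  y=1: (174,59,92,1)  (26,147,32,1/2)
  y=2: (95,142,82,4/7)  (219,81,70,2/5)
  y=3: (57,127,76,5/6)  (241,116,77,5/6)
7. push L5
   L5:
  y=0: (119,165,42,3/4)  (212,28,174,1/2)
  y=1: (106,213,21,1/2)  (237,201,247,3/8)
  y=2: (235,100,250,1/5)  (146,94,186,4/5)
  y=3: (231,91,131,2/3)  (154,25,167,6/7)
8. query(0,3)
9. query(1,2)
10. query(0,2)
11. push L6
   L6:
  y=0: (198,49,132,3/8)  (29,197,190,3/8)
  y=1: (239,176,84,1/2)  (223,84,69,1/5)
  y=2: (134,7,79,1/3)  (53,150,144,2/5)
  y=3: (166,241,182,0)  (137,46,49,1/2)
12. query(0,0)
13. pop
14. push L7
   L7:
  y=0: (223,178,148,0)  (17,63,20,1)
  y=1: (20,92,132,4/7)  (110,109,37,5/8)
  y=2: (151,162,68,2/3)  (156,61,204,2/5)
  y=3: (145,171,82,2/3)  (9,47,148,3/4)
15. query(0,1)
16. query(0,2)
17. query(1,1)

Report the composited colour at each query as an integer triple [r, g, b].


at x=1,y=2 over L1,L2:
after L1 α=1/2: [55/2, 141/2, 167/2]
after L2 α=1/3: [263/3, 122, 377/3]
= [88, 122, 126]

(1,2) stack=L1,L2,L3; from [0,0,0]:
L1 α=1/2: [55/2, 141/2, 167/2]
L2 α=1/3: [263/3, 122, 377/3]
L3 α=1/5: [283/3, 661/5, 1691/15]
rounded: [94, 132, 113]

query (0,3) [L1,L2,L3,L4,L5] — begin 0,0,0
after L1 α=1/2: [127/2, 8, 21/2]
after L2 α=2/3: [695/6, 118, 541/6]
after L3 α=1: [207, 33, 114]
after L4 α=5/6: [82, 334/3, 247/3]
after L5 α=2/3: [544/3, 880/9, 1033/9]
→ [181, 98, 115]

at x=1,y=2 over L1,L2,L3,L4,L5:
+L1 (α=1/2) → [55/2, 141/2, 167/2]
+L2 (α=1/3) → [263/3, 122, 377/3]
+L3 (α=1/5) → [283/3, 661/5, 1691/15]
+L4 (α=2/5) → [721/5, 2793/25, 2391/25]
+L5 (α=4/5) → [3641/25, 12193/125, 20991/125]
rounded: [146, 98, 168]

at x=0,y=2 over L1,L2,L3,L4,L5:
after L1 α=3/7: [258/7, 732/7, 54]
after L2 α=3/5: [3603/35, 4383/35, 30]
after L3 α=2/3: [6241/35, 5941/35, 128/3]
after L4 α=4/7: [32023/245, 37703/245, 456/7]
after L5 α=1/5: [185667/1225, 175312/1225, 3574/35]
rounded: [152, 143, 102]

at x=0,y=0 over L1,L2,L3,L4,L5,L6:
after L1 α=2/3: [74, 478/3, 496/3]
after L2 α=3/4: [61/2, 538/3, 511/3]
after L3 α=6/7: [2965/14, 2032/21, 4201/21]
after L4 α=5/8: [23385/112, 1103/14, 3019/14]
after L5 α=3/4: [63369/448, 8033/56, 4783/56]
after L6 α=3/8: [582957/3584, 48397/448, 46091/448]
→ [163, 108, 103]

at x=0,y=1 over L1,L2,L3,L4,L5,L7:
L1 α=1/8: [35/2, 3/8, 55/2]
L2 α=2/3: [775/6, 2323/24, 695/6]
L3 α=1/3: [1123/9, 5287/36, 1043/9]
L4 α=1: [174, 59, 92]
L5 α=1/2: [140, 136, 113/2]
L7 α=4/7: [500/7, 776/7, 1395/14]
rounded: [71, 111, 100]

query (0,2) [L1,L2,L3,L4,L5,L7] — begin 0,0,0
L1 α=3/7: [258/7, 732/7, 54]
L2 α=3/5: [3603/35, 4383/35, 30]
L3 α=2/3: [6241/35, 5941/35, 128/3]
L4 α=4/7: [32023/245, 37703/245, 456/7]
L5 α=1/5: [185667/1225, 175312/1225, 3574/35]
L7 α=2/3: [555617/3675, 572212/3675, 2778/35]
= [151, 156, 79]

(1,1) stack=L1,L2,L3,L4,L5,L7; from [0,0,0]:
+L1 (α=1/2) → [47/2, 102, 126]
+L2 (α=4/7) → [91/2, 610/7, 950/7]
+L3 (α=5/8) → [743/16, 5785/56, 2615/28]
+L4 (α=1/2) → [1159/32, 14017/112, 3511/56]
+L5 (α=3/8) → [28547/256, 137621/896, 59051/448]
+L7 (α=5/8) → [226441/2048, 901183/7168, 260033/3584]
= [111, 126, 73]


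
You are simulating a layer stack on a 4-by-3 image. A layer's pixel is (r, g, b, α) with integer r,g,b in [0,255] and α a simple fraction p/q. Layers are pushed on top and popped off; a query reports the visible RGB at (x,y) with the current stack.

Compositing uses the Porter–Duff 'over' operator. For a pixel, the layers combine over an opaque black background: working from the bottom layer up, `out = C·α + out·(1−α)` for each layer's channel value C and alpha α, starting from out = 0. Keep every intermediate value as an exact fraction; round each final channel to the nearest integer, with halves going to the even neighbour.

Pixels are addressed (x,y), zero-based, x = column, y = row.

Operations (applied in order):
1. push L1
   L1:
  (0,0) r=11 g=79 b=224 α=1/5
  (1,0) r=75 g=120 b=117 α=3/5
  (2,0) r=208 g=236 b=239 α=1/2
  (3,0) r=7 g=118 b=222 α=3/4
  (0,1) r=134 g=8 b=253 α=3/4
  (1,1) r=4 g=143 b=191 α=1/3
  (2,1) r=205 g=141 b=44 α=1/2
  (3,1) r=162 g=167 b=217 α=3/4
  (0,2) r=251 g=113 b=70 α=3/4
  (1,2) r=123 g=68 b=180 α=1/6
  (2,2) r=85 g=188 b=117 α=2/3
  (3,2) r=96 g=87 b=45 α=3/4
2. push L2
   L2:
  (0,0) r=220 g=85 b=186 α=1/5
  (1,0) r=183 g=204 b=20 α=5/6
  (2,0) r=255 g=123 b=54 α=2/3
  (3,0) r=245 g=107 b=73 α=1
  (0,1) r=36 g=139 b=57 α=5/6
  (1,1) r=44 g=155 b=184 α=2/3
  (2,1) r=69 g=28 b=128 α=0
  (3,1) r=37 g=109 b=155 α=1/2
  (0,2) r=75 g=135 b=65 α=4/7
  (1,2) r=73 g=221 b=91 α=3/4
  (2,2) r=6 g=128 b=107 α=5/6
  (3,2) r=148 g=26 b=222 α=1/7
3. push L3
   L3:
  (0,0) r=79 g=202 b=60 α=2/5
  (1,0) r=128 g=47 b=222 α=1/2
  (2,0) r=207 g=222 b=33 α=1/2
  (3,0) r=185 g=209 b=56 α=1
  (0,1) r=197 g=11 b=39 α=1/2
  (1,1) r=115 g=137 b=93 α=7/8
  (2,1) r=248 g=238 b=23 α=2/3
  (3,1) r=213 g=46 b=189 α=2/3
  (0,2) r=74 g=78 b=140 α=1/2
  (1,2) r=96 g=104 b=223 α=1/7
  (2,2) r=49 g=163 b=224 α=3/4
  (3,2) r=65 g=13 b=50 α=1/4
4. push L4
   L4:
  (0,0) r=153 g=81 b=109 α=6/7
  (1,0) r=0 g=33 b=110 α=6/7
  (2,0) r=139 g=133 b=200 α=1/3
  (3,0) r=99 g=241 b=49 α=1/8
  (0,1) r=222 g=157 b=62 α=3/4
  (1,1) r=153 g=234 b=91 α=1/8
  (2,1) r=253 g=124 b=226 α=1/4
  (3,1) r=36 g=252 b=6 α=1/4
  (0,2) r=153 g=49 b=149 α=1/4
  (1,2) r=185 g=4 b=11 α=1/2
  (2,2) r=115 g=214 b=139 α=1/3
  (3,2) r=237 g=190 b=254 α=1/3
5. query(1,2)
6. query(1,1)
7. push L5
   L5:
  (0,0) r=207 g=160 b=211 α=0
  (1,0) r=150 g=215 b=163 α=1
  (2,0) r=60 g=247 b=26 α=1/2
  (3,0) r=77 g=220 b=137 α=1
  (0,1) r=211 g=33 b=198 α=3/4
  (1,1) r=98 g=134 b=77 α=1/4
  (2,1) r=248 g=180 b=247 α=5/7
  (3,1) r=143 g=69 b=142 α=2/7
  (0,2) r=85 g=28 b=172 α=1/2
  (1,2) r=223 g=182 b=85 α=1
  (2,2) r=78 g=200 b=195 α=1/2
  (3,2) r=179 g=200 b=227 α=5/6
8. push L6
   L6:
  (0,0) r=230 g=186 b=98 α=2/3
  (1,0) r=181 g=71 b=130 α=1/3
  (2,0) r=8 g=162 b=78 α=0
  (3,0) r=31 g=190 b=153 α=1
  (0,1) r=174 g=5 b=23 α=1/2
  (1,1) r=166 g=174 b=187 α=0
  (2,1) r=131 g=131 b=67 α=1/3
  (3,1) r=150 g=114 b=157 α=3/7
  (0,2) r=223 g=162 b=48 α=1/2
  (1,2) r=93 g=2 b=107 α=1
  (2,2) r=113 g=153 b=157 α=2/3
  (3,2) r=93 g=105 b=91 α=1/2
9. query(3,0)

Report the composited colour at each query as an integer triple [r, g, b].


(1,2) stack=L1,L2,L3,L4; from [0,0,0]:
+L1 (α=1/6) → [41/2, 34/3, 30]
+L2 (α=3/4) → [479/8, 2023/12, 303/4]
+L3 (α=1/7) → [1821/28, 2231/14, 1355/14]
+L4 (α=1/2) → [7001/56, 2287/28, 1509/28]
= [125, 82, 54]

query (1,1) [L1,L2,L3,L4] — begin 0,0,0
after L1 α=1/3: [4/3, 143/3, 191/3]
after L2 α=2/3: [268/9, 1073/9, 1295/9]
after L3 α=7/8: [7513/72, 1213/9, 3577/36]
after L4 α=1/8: [63607/576, 10597/72, 28315/288]
→ [110, 147, 98]

at x=3,y=0 over L1,L2,L3,L4,L5,L6:
L1 α=3/4: [21/4, 177/2, 333/2]
L2 α=1: [245, 107, 73]
L3 α=1: [185, 209, 56]
L4 α=1/8: [697/4, 213, 441/8]
L5 α=1: [77, 220, 137]
L6 α=1: [31, 190, 153]
= [31, 190, 153]


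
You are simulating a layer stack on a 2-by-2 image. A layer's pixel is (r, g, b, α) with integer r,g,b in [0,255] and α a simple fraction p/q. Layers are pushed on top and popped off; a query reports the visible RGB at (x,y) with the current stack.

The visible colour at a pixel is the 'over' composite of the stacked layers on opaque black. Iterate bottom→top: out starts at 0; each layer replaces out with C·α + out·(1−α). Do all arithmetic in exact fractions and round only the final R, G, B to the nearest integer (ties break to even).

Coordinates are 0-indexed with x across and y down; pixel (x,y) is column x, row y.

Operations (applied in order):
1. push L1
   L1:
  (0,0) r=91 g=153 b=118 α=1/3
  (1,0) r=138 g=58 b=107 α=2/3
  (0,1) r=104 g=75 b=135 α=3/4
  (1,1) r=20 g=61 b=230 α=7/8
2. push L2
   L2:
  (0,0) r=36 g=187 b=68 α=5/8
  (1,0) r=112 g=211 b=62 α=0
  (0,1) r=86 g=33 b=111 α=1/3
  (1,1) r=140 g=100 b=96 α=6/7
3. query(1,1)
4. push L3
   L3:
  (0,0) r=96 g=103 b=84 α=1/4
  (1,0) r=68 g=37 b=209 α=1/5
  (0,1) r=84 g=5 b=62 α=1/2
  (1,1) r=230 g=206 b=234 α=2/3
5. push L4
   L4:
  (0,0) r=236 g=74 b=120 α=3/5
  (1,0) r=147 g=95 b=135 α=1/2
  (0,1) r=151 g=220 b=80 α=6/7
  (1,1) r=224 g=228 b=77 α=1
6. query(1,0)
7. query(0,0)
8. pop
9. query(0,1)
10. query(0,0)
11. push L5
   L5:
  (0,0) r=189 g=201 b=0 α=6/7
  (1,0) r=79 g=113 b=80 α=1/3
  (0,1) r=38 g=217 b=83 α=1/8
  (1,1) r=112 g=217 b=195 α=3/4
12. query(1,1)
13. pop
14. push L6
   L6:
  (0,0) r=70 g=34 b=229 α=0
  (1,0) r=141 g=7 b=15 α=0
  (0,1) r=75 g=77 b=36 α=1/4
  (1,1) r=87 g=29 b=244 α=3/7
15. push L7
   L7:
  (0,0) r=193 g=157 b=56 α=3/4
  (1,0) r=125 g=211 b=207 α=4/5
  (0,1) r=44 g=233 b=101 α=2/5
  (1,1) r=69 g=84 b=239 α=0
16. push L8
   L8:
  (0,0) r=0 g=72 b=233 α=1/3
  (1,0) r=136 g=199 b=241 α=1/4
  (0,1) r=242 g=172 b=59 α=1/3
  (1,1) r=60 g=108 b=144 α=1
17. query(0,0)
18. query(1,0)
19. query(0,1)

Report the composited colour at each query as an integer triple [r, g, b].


(1,1) stack=L1,L2; from [0,0,0]:
after L1 α=7/8: [35/2, 427/8, 805/4]
after L2 α=6/7: [245/2, 5227/56, 3109/28]
→ [122, 93, 111]

query (1,0) [L1,L2,L3,L4] — begin 0,0,0
L1 α=2/3: [92, 116/3, 214/3]
L2 α=0: [92, 116/3, 214/3]
L3 α=1/5: [436/5, 115/3, 1483/15]
L4 α=1/2: [1171/10, 200/3, 1754/15]
= [117, 67, 117]

(0,0) stack=L1,L2,L3,L4; from [0,0,0]:
+L1 (α=1/3) → [91/3, 51, 118/3]
+L2 (α=5/8) → [271/8, 136, 229/4]
+L3 (α=1/4) → [1581/32, 511/4, 1023/16]
+L4 (α=3/5) → [12909/80, 191/2, 3903/40]
→ [161, 96, 98]

at x=0,y=1 over L1,L2,L3:
after L1 α=3/4: [78, 225/4, 405/4]
after L2 α=1/3: [242/3, 97/2, 209/2]
after L3 α=1/2: [247/3, 107/4, 333/4]
= [82, 27, 83]

(0,0) stack=L1,L2,L3; from [0,0,0]:
after L1 α=1/3: [91/3, 51, 118/3]
after L2 α=5/8: [271/8, 136, 229/4]
after L3 α=1/4: [1581/32, 511/4, 1023/16]
→ [49, 128, 64]

query (1,1) [L1,L2,L3,L5] — begin 0,0,0
after L1 α=7/8: [35/2, 427/8, 805/4]
after L2 α=6/7: [245/2, 5227/56, 3109/28]
after L3 α=2/3: [1165/6, 9433/56, 16213/84]
after L5 α=3/4: [3181/24, 45889/224, 65353/336]
→ [133, 205, 195]

query (0,0) [L1,L2,L3,L6,L7,L8] — begin 0,0,0
L1 α=1/3: [91/3, 51, 118/3]
L2 α=5/8: [271/8, 136, 229/4]
L3 α=1/4: [1581/32, 511/4, 1023/16]
L6 α=0: [1581/32, 511/4, 1023/16]
L7 α=3/4: [20109/128, 2395/16, 3711/64]
L8 α=1/3: [6703/64, 2971/24, 11167/96]
→ [105, 124, 116]

at x=1,y=0 over L1,L2,L3,L6,L7,L8:
L1 α=2/3: [92, 116/3, 214/3]
L2 α=0: [92, 116/3, 214/3]
L3 α=1/5: [436/5, 115/3, 1483/15]
L6 α=0: [436/5, 115/3, 1483/15]
L7 α=4/5: [2936/25, 2647/15, 13903/75]
L8 α=1/4: [3052/25, 1821/10, 4982/25]
= [122, 182, 199]

(0,1) stack=L1,L2,L3,L6,L7,L8; from [0,0,0]:
+L1 (α=3/4) → [78, 225/4, 405/4]
+L2 (α=1/3) → [242/3, 97/2, 209/2]
+L3 (α=1/2) → [247/3, 107/4, 333/4]
+L6 (α=1/4) → [161/2, 629/16, 1143/16]
+L7 (α=2/5) → [659/10, 9343/80, 6661/80]
+L8 (α=1/3) → [623/5, 16223/120, 3007/40]
→ [125, 135, 75]


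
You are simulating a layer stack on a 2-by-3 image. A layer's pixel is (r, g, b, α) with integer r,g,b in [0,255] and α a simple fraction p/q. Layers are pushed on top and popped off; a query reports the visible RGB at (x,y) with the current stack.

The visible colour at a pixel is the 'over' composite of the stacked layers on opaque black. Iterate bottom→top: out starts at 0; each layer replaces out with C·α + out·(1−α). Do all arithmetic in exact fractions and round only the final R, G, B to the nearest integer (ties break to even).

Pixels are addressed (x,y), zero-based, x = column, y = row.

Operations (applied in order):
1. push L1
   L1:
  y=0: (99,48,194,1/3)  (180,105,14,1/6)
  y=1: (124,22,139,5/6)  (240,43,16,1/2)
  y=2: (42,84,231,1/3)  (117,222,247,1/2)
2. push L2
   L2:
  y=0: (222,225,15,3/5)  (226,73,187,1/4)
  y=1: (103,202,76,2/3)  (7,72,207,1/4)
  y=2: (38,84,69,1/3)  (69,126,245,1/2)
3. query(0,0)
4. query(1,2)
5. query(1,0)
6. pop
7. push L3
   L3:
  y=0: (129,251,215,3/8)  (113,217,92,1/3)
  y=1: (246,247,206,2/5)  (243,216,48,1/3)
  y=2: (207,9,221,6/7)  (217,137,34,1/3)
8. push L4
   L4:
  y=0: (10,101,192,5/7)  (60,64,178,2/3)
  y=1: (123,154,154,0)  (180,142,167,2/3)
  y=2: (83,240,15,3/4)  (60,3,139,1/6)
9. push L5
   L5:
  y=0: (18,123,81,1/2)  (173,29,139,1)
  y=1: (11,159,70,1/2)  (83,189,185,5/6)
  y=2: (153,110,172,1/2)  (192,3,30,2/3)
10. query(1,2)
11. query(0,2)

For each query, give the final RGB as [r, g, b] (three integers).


(0,0) stack=L1,L2; from [0,0,0]:
+L1 (α=1/3) → [33, 16, 194/3]
+L2 (α=3/5) → [732/5, 707/5, 523/15]
→ [146, 141, 35]

query (1,2) [L1,L2] — begin 0,0,0
+L1 (α=1/2) → [117/2, 111, 247/2]
+L2 (α=1/2) → [255/4, 237/2, 737/4]
= [64, 118, 184]

query (1,0) [L1,L2] — begin 0,0,0
L1 α=1/6: [30, 35/2, 7/3]
L2 α=1/4: [79, 251/8, 97/2]
= [79, 31, 48]

query (1,2) [L1,L3,L4,L5] — begin 0,0,0
L1 α=1/2: [117/2, 111, 247/2]
L3 α=1/3: [334/3, 359/3, 281/3]
L4 α=1/6: [925/9, 902/9, 911/9]
L5 α=2/3: [4381/27, 956/27, 1451/27]
rounded: [162, 35, 54]

(0,2) stack=L1,L3,L4,L5; from [0,0,0]:
after L1 α=1/3: [14, 28, 77]
after L3 α=6/7: [1256/7, 82/7, 1403/7]
after L4 α=3/4: [2999/28, 2561/14, 859/14]
after L5 α=1/2: [7283/56, 4101/28, 3267/28]
rounded: [130, 146, 117]


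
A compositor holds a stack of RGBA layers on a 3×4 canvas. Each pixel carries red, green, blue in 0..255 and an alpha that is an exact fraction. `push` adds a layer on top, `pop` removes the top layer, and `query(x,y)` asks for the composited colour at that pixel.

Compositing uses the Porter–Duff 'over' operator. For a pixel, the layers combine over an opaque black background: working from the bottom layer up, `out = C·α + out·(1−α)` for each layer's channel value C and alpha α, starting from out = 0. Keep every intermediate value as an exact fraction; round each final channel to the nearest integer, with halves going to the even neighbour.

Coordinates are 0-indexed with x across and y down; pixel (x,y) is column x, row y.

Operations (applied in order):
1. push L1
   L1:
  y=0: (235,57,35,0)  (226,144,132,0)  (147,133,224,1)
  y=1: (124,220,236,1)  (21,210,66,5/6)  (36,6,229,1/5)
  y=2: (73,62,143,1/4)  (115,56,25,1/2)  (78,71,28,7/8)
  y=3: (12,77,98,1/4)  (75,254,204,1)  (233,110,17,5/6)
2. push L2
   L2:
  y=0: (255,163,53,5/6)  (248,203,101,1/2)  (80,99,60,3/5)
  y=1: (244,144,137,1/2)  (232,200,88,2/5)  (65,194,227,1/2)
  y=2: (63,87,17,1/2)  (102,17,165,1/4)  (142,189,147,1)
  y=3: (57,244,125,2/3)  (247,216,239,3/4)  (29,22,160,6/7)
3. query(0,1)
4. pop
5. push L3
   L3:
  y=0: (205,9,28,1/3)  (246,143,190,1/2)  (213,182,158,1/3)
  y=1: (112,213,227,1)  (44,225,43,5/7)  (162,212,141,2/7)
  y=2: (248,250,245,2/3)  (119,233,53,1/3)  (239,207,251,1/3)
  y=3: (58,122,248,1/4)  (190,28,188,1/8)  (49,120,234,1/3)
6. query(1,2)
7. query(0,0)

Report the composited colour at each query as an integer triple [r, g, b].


query (0,1) [L1,L2] — begin 0,0,0
after L1 α=1: [124, 220, 236]
after L2 α=1/2: [184, 182, 373/2]
rounded: [184, 182, 186]

at x=1,y=2 over L1,L3:
+L1 (α=1/2) → [115/2, 28, 25/2]
+L3 (α=1/3) → [78, 289/3, 26]
= [78, 96, 26]

query (0,0) [L1,L3] — begin 0,0,0
L1 α=0: [0, 0, 0]
L3 α=1/3: [205/3, 3, 28/3]
rounded: [68, 3, 9]


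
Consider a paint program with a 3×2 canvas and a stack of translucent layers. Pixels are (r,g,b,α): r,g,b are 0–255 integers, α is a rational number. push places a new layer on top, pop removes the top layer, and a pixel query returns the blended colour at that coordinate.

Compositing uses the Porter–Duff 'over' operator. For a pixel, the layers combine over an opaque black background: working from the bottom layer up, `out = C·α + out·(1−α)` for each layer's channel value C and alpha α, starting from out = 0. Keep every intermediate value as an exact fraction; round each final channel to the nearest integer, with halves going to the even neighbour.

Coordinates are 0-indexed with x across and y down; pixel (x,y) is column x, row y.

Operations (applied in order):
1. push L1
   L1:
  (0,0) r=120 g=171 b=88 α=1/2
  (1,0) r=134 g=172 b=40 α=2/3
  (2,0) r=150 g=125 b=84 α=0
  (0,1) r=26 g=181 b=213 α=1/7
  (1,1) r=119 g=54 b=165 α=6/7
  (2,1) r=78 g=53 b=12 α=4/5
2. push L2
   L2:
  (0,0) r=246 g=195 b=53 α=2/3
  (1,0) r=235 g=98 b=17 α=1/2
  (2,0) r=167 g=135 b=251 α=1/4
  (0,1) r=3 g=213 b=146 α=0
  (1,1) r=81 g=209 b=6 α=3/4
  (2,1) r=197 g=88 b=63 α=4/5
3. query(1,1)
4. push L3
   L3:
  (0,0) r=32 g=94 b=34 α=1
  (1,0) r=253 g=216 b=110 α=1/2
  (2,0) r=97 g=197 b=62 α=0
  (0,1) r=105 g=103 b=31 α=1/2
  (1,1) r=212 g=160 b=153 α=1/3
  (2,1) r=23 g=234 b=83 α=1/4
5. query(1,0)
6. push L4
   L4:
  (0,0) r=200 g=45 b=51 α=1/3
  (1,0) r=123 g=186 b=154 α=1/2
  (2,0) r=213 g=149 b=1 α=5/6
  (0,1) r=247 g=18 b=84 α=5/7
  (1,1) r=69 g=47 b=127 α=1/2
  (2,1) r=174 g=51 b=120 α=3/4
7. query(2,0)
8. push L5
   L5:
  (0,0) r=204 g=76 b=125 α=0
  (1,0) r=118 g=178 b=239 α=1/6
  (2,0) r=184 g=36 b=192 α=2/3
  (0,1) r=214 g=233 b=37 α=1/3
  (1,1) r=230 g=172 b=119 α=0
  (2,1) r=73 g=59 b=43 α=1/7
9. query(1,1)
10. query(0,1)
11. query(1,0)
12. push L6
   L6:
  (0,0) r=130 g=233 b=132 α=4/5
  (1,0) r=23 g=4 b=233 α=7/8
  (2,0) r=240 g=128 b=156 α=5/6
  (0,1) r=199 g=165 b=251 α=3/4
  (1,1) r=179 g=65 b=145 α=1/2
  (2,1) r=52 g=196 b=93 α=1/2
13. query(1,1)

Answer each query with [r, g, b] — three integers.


query (1,1) [L1,L2] — begin 0,0,0
+L1 (α=6/7) → [102, 324/7, 990/7]
+L2 (α=3/4) → [345/4, 4713/28, 279/7]
rounded: [86, 168, 40]

(1,0) stack=L1,L2,L3; from [0,0,0]:
+L1 (α=2/3) → [268/3, 344/3, 80/3]
+L2 (α=1/2) → [973/6, 319/3, 131/6]
+L3 (α=1/2) → [2491/12, 967/6, 791/12]
→ [208, 161, 66]

(2,0) stack=L1,L2,L3,L4; from [0,0,0]:
after L1 α=0: [0, 0, 0]
after L2 α=1/4: [167/4, 135/4, 251/4]
after L3 α=0: [167/4, 135/4, 251/4]
after L4 α=5/6: [4427/24, 3115/24, 271/24]
→ [184, 130, 11]

at x=1,y=1 over L1,L2,L3,L4,L5:
after L1 α=6/7: [102, 324/7, 990/7]
after L2 α=3/4: [345/4, 4713/28, 279/7]
after L3 α=1/3: [769/6, 6953/42, 543/7]
after L4 α=1/2: [1183/12, 8927/84, 716/7]
after L5 α=0: [1183/12, 8927/84, 716/7]
→ [99, 106, 102]

query (0,1) [L1,L2,L3,L4,L5] — begin 0,0,0
+L1 (α=1/7) → [26/7, 181/7, 213/7]
+L2 (α=0) → [26/7, 181/7, 213/7]
+L3 (α=1/2) → [761/14, 451/7, 215/7]
+L4 (α=5/7) → [9406/49, 1532/49, 3370/49]
+L5 (α=1/3) → [9766/49, 4827/49, 2851/49]
rounded: [199, 99, 58]

query (1,0) [L1,L2,L3,L4,L5] — begin 0,0,0
after L1 α=2/3: [268/3, 344/3, 80/3]
after L2 α=1/2: [973/6, 319/3, 131/6]
after L3 α=1/2: [2491/12, 967/6, 791/12]
after L4 α=1/2: [3967/24, 2083/12, 2639/24]
after L5 α=1/6: [22667/144, 12551/72, 18931/144]
rounded: [157, 174, 131]

(1,1) stack=L1,L2,L3,L4,L5,L6; from [0,0,0]:
L1 α=6/7: [102, 324/7, 990/7]
L2 α=3/4: [345/4, 4713/28, 279/7]
L3 α=1/3: [769/6, 6953/42, 543/7]
L4 α=1/2: [1183/12, 8927/84, 716/7]
L5 α=0: [1183/12, 8927/84, 716/7]
L6 α=1/2: [3331/24, 14387/168, 1731/14]
= [139, 86, 124]


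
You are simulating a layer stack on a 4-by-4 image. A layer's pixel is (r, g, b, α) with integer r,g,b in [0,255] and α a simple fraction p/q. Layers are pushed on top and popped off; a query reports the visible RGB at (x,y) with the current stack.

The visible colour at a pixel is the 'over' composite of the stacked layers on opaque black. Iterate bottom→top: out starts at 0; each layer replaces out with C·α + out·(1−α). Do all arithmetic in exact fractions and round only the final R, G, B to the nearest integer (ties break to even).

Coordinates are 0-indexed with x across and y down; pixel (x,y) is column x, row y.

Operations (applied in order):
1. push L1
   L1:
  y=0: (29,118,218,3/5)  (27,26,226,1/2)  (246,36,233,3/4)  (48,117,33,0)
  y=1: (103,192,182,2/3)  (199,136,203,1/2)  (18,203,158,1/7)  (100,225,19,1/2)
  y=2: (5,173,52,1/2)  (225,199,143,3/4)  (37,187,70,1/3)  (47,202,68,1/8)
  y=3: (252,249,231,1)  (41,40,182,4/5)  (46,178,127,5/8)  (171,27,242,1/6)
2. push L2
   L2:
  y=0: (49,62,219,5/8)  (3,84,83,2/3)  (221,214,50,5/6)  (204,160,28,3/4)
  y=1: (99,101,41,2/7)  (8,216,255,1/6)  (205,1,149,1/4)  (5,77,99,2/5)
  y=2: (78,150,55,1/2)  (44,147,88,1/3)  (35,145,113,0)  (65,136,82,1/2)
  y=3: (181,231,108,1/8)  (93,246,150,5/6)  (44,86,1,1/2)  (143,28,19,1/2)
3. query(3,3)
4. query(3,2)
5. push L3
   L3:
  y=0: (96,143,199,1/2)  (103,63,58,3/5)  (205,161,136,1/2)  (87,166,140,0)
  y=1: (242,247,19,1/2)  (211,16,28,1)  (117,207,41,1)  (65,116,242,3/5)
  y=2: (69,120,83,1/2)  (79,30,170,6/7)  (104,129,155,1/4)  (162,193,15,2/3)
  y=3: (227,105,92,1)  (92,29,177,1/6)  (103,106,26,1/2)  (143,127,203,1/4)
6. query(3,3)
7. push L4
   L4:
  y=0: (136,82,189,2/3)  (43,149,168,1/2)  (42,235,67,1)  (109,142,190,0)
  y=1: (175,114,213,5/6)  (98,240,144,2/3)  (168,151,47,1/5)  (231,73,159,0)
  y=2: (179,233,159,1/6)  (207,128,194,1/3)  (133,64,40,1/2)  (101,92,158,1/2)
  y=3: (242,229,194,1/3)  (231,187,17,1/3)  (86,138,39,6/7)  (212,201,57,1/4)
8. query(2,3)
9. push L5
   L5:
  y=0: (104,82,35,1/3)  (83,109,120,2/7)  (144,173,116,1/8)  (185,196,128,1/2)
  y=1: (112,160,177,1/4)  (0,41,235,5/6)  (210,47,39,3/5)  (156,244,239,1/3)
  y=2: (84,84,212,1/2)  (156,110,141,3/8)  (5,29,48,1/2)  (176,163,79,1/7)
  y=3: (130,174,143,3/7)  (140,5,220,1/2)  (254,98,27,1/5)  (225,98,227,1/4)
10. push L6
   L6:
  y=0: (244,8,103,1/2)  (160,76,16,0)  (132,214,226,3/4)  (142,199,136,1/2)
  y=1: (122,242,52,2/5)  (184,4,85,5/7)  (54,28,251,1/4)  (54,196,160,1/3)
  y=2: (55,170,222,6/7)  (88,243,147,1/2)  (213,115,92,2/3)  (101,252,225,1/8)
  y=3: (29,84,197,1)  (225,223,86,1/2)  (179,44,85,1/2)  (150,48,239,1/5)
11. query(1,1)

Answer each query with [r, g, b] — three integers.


query (3,3) [L1,L2] — begin 0,0,0
+L1 (α=1/6) → [57/2, 9/2, 121/3]
+L2 (α=1/2) → [343/4, 65/4, 89/3]
rounded: [86, 16, 30]

(3,2) stack=L1,L2; from [0,0,0]:
+L1 (α=1/8) → [47/8, 101/4, 17/2]
+L2 (α=1/2) → [567/16, 645/8, 181/4]
rounded: [35, 81, 45]

query (3,3) [L1,L2,L3] — begin 0,0,0
after L1 α=1/6: [57/2, 9/2, 121/3]
after L2 α=1/2: [343/4, 65/4, 89/3]
after L3 α=1/4: [1601/16, 703/16, 73]
= [100, 44, 73]

at x=2,y=3 over L1,L2,L3,L4:
L1 α=5/8: [115/4, 445/4, 635/8]
L2 α=1/2: [291/8, 789/8, 643/16]
L3 α=1/2: [1115/16, 1637/16, 1059/32]
L4 α=6/7: [9371/112, 14885/112, 1221/32]
= [84, 133, 38]

query (1,1) [L1,L2,L3,L4,L5,L6] — begin 0,0,0
+L1 (α=1/2) → [199/2, 68, 203/2]
+L2 (α=1/6) → [337/4, 278/3, 1525/12]
+L3 (α=1) → [211, 16, 28]
+L4 (α=2/3) → [407/3, 496/3, 316/3]
+L5 (α=5/6) → [407/18, 1111/18, 3841/18]
+L6 (α=5/7) → [1241/9, 1291/63, 7666/63]
rounded: [138, 20, 122]


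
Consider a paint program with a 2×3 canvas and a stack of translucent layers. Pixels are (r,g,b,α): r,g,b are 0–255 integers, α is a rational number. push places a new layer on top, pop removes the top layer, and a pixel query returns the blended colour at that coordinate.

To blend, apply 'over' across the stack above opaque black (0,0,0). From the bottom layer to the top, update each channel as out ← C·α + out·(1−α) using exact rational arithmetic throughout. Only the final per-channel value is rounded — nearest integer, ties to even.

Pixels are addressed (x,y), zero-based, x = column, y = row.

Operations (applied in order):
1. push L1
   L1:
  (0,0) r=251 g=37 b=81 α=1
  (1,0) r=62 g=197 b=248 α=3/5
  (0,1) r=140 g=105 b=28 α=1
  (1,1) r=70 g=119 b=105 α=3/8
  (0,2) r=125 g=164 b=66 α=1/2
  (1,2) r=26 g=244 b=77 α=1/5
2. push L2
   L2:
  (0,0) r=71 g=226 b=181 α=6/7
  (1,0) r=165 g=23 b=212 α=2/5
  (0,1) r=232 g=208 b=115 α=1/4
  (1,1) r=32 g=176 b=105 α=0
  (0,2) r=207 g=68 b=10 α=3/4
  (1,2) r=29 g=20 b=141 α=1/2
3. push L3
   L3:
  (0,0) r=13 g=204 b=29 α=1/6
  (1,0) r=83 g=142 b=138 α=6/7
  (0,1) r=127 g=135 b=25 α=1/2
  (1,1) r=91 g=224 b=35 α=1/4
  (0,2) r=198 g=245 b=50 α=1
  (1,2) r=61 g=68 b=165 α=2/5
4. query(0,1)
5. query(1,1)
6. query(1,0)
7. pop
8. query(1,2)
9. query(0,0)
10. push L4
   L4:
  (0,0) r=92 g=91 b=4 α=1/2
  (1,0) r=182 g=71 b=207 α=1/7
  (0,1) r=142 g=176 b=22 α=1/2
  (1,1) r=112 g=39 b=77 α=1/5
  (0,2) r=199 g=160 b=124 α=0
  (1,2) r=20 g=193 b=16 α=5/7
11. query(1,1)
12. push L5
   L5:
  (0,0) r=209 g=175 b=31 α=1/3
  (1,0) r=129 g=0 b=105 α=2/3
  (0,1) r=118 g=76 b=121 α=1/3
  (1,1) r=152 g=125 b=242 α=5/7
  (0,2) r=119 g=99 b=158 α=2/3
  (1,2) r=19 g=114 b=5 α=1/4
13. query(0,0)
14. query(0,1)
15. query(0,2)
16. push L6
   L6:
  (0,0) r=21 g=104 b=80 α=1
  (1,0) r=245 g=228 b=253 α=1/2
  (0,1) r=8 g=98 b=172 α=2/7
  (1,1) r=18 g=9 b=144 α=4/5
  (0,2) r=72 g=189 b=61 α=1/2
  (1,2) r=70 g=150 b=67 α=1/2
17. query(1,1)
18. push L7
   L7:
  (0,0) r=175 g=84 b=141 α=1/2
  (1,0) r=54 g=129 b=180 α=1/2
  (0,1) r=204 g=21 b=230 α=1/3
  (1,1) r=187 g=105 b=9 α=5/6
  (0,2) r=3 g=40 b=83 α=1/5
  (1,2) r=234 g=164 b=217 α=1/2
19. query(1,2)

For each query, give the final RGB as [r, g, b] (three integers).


(0,1) stack=L1,L2,L3; from [0,0,0]:
L1 α=1: [140, 105, 28]
L2 α=1/4: [163, 523/4, 199/4]
L3 α=1/2: [145, 1063/8, 299/8]
= [145, 133, 37]

query (1,1) [L1,L2,L3] — begin 0,0,0
+L1 (α=3/8) → [105/4, 357/8, 315/8]
+L2 (α=0) → [105/4, 357/8, 315/8]
+L3 (α=1/4) → [679/16, 2863/32, 1225/32]
→ [42, 89, 38]

query (1,0) [L1,L2,L3] — begin 0,0,0
after L1 α=3/5: [186/5, 591/5, 744/5]
after L2 α=2/5: [2208/25, 2003/25, 4352/25]
after L3 α=6/7: [2094/25, 3329/25, 25052/175]
→ [84, 133, 143]

query (1,2) [L1,L2] — begin 0,0,0
L1 α=1/5: [26/5, 244/5, 77/5]
L2 α=1/2: [171/10, 172/5, 391/5]
rounded: [17, 34, 78]

(0,0) stack=L1,L2; from [0,0,0]:
+L1 (α=1) → [251, 37, 81]
+L2 (α=6/7) → [677/7, 199, 1167/7]
= [97, 199, 167]

at x=1,y=1 over L1,L2,L4:
L1 α=3/8: [105/4, 357/8, 315/8]
L2 α=0: [105/4, 357/8, 315/8]
L4 α=1/5: [217/5, 87/2, 469/10]
= [43, 44, 47]

query (0,0) [L1,L2,L4,L5] — begin 0,0,0
+L1 (α=1) → [251, 37, 81]
+L2 (α=6/7) → [677/7, 199, 1167/7]
+L4 (α=1/2) → [1321/14, 145, 1195/14]
+L5 (α=1/3) → [928/7, 155, 1412/21]
= [133, 155, 67]

(0,1) stack=L1,L2,L4,L5; from [0,0,0]:
+L1 (α=1) → [140, 105, 28]
+L2 (α=1/4) → [163, 523/4, 199/4]
+L4 (α=1/2) → [305/2, 1227/8, 287/8]
+L5 (α=1/3) → [141, 1531/12, 257/4]
= [141, 128, 64]

at x=0,y=2 over L1,L2,L4,L5:
+L1 (α=1/2) → [125/2, 82, 33]
+L2 (α=3/4) → [1367/8, 143/2, 63/4]
+L4 (α=0) → [1367/8, 143/2, 63/4]
+L5 (α=2/3) → [3271/24, 539/6, 1327/12]
rounded: [136, 90, 111]

query (1,1) [L1,L2,L4,L5,L6] — begin 0,0,0
+L1 (α=3/8) → [105/4, 357/8, 315/8]
+L2 (α=0) → [105/4, 357/8, 315/8]
+L4 (α=1/5) → [217/5, 87/2, 469/10]
+L5 (α=5/7) → [4234/35, 712/7, 6519/35]
+L6 (α=4/5) → [6754/175, 964/35, 26679/175]
rounded: [39, 28, 152]

at x=1,y=2 over L1,L2,L4,L5,L6,L7:
+L1 (α=1/5) → [26/5, 244/5, 77/5]
+L2 (α=1/2) → [171/10, 172/5, 391/5]
+L4 (α=5/7) → [671/35, 5169/35, 1182/35]
+L5 (α=1/4) → [1339/70, 19497/140, 3721/140]
+L6 (α=1/2) → [6239/140, 40497/280, 13101/280]
+L7 (α=1/2) → [38999/280, 86417/560, 73861/560]
= [139, 154, 132]
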